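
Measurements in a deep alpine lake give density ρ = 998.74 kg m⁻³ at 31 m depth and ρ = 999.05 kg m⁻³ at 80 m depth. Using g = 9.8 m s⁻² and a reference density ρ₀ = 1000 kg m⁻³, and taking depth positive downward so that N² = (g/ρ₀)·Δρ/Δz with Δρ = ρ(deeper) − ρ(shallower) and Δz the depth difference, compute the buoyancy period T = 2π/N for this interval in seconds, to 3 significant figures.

798 s

Δρ = 999.05 − 998.74 = 0.31 kg m⁻³ over Δz = 80 − 31 = 49 m.
N² = (9.8/1000) × (0.31/49) = 6.2000 × 10⁻⁵ s⁻².
N = √(6.2000 × 10⁻⁵) = 7.8740 × 10⁻³ rad s⁻¹, so T = 2π/N = 797.97 s ≈ 798 s.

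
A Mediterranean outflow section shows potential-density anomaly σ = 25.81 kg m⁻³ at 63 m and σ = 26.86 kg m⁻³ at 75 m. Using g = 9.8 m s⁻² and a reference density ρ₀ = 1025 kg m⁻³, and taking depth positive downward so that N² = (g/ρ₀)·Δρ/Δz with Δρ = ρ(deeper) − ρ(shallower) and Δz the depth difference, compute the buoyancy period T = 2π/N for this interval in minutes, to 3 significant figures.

Δρ = 1026.86 − 1025.81 = 1.05 kg m⁻³ over Δz = 75 − 63 = 12 m.
N² = (9.8/1025) × (1.05/12) = 8.3659 × 10⁻⁴ s⁻².
N = √(8.3659 × 10⁻⁴) = 0.028924 rad s⁻¹, so T = 2π/N = 217.23 s = 3.6205 min ≈ 3.62 min.

3.62 min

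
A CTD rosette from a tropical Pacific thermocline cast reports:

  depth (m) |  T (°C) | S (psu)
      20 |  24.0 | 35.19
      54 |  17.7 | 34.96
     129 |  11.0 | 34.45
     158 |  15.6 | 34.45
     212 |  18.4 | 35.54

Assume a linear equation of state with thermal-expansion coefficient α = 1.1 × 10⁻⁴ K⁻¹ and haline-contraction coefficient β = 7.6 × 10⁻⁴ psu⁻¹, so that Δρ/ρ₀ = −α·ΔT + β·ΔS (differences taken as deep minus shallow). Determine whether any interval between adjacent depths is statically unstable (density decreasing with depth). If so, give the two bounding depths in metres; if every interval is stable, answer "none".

Evaluate Δρ/ρ₀ = −αΔT + βΔS across each adjacent pair:
  20–54 m: −αΔT+βΔS = −(1.1 × 10⁻⁴)(-6.3)+(7.6 × 10⁻⁴)(-0.23) = 5.2 × 10⁻⁴ → stable
  54–129 m: −αΔT+βΔS = −(1.1 × 10⁻⁴)(-6.7)+(7.6 × 10⁻⁴)(-0.51) = 3.5 × 10⁻⁴ → stable
  129–158 m: −αΔT+βΔS = −(1.1 × 10⁻⁴)(+4.6)+(7.6 × 10⁻⁴)(+0.00) = -5.1 × 10⁻⁴ → UNSTABLE
  158–212 m: −αΔT+βΔS = −(1.1 × 10⁻⁴)(+2.8)+(7.6 × 10⁻⁴)(+1.09) = 5.2 × 10⁻⁴ → stable
The 129–158 m interval has Δρ < 0: lighter water underlies denser water.

129–158 m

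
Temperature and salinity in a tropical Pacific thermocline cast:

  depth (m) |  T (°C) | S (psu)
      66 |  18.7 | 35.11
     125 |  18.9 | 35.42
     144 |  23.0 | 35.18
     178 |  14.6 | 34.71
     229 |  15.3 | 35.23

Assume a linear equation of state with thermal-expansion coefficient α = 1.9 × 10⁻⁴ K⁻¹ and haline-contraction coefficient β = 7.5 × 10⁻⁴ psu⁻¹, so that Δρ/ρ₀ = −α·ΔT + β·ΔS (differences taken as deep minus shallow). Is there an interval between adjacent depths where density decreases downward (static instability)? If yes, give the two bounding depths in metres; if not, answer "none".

125–144 m

Evaluate Δρ/ρ₀ = −αΔT + βΔS across each adjacent pair:
  66–125 m: −αΔT+βΔS = −(1.9 × 10⁻⁴)(+0.2)+(7.5 × 10⁻⁴)(+0.31) = 1.9 × 10⁻⁴ → stable
  125–144 m: −αΔT+βΔS = −(1.9 × 10⁻⁴)(+4.1)+(7.5 × 10⁻⁴)(-0.24) = -9.6 × 10⁻⁴ → UNSTABLE
  144–178 m: −αΔT+βΔS = −(1.9 × 10⁻⁴)(-8.4)+(7.5 × 10⁻⁴)(-0.47) = 1.2 × 10⁻³ → stable
  178–229 m: −αΔT+βΔS = −(1.9 × 10⁻⁴)(+0.7)+(7.5 × 10⁻⁴)(+0.52) = 2.6 × 10⁻⁴ → stable
The 125–144 m interval has Δρ < 0: lighter water underlies denser water.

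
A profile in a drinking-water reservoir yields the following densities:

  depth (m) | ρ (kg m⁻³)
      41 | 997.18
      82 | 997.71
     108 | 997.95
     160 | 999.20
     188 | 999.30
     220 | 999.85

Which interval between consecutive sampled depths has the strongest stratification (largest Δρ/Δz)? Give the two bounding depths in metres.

108–160 m

Compute the density gradient over each adjacent pair:
  41–82 m: Δρ/Δz = 0.53/41 = 0.013 kg m⁻⁴
  82–108 m: Δρ/Δz = 0.24/26 = 9.2 × 10⁻³ kg m⁻⁴
  108–160 m: Δρ/Δz = 1.25/52 = 0.024 kg m⁻⁴
  160–188 m: Δρ/Δz = 0.10/28 = 3.6 × 10⁻³ kg m⁻⁴
  188–220 m: Δρ/Δz = 0.55/32 = 0.017 kg m⁻⁴
The largest gradient is in the 108–160 m interval — the pycnocline.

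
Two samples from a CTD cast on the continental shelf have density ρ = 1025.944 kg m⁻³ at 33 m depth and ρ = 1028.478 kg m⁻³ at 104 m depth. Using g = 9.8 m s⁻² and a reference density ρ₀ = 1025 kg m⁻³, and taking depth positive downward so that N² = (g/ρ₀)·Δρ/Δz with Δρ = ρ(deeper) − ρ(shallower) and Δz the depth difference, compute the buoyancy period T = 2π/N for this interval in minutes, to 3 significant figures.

5.67 min

Δρ = 1028.478 − 1025.944 = 2.534 kg m⁻³ over Δz = 104 − 33 = 71 m.
N² = (9.8/1025) × (2.534/71) = 3.4123 × 10⁻⁴ s⁻².
N = √(3.4123 × 10⁻⁴) = 0.018472 rad s⁻¹, so T = 2π/N = 340.15 s = 5.6692 min ≈ 5.67 min.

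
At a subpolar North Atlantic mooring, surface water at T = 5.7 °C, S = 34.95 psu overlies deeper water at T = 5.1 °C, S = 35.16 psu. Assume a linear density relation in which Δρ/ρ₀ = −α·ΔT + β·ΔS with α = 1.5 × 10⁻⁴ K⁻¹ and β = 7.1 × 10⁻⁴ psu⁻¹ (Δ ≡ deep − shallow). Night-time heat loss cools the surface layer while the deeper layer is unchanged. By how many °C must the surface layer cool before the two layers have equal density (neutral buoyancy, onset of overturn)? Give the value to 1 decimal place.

Neutral buoyancy requires Δρ = 0, i.e. −α(T_deep − T_surf′) + β(S_deep − S_surf) = 0.
T_surf′ = T_deep − (β/α)·ΔS = 5.1 − (7.1 × 10⁻⁴/1.5 × 10⁻⁴)·(+0.21) = 4.106 °C.
Cooling required: 5.7 − (4.106) = 1.594 °C.

1.6 °C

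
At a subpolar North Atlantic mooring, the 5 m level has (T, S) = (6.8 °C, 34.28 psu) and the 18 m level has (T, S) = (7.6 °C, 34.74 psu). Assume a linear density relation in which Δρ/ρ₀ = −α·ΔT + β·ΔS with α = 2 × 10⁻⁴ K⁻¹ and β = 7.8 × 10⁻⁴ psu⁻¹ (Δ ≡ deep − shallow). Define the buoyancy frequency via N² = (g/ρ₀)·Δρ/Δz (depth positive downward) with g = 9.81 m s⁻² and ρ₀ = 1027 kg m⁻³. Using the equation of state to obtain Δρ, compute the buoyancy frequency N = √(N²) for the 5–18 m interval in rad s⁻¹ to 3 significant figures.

0.0122 rad s⁻¹

ΔT = +0.8 K, ΔS = +0.46 psu (deep − shallow).
Δρ/ρ₀ = −αΔT + βΔS = -1.60 × 10⁻⁴ + 3.588 × 10⁻⁴ = 1.988 × 10⁻⁴, so Δρ ≈ 0.2042 kg m⁻³.
N² = (g/ρ₀)·Δρ/Δz = g·(Δρ/ρ₀)/Δz = 9.81 × 1.988 × 10⁻⁴ / 13 = 1.5002 × 10⁻⁴ s⁻².
N = √(1.5002 × 10⁻⁴) = 0.012248 rad s⁻¹ ≈ 0.0122 rad s⁻¹.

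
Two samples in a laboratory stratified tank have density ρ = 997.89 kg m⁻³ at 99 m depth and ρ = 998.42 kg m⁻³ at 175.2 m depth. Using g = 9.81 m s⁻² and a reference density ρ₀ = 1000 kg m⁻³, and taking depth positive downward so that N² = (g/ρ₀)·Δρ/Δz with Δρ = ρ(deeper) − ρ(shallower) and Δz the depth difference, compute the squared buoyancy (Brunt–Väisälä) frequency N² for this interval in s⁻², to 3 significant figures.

Δρ = 998.42 − 997.89 = 0.53 kg m⁻³ over Δz = 175.2 − 99 = 76.2 m.
N² = (9.81/1000) × (0.53/76.2) = 6.8232 × 10⁻⁵ s⁻² ≈ 6.82 × 10⁻⁵ s⁻².

6.82 × 10⁻⁵ s⁻²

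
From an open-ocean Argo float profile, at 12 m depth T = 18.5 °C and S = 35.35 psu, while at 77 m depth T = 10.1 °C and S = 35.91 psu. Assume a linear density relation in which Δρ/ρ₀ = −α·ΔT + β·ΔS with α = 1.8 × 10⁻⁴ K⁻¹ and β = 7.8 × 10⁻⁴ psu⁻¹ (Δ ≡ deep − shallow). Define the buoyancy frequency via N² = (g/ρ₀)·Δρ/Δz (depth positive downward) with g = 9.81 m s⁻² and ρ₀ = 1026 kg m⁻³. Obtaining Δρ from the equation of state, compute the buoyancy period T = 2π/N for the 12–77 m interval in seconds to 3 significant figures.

ΔT = -8.4 K, ΔS = +0.56 psu (deep − shallow).
Δρ/ρ₀ = −αΔT + βΔS = 1.512 × 10⁻³ + 4.368 × 10⁻⁴ = 1.9488 × 10⁻³, so Δρ ≈ 1.999 kg m⁻³.
N² = (g/ρ₀)·Δρ/Δz = g·(Δρ/ρ₀)/Δz = 9.81 × 1.9488 × 10⁻³ / 65 = 2.9412 × 10⁻⁴ s⁻².
N = √(2.9412 × 10⁻⁴) = 0.017150 rad s⁻¹ → T = 2π/N = 366.37 s ≈ 366 s.

366 s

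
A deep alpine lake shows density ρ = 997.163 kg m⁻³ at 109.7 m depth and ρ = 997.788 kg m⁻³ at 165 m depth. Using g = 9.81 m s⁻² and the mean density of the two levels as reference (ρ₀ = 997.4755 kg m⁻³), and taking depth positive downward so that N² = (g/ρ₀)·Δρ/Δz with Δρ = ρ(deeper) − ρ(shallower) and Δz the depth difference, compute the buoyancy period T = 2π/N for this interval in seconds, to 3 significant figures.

Δρ = 997.788 − 997.163 = 0.625 kg m⁻³ over Δz = 165 − 109.7 = 55.3 m.
N² = (9.81/997.4755) × (0.625/55.3) = 1.1115 × 10⁻⁴ s⁻².
N = √(1.1115 × 10⁻⁴) = 0.010543 rad s⁻¹, so T = 2π/N = 595.96 s ≈ 596 s.

596 s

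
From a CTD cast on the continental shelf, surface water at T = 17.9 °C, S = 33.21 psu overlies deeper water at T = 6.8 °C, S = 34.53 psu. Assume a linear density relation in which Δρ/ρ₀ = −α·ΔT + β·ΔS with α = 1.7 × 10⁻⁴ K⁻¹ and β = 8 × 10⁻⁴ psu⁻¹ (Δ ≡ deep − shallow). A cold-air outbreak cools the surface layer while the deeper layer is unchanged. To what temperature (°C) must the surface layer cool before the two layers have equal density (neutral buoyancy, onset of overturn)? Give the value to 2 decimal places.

Neutral buoyancy requires Δρ = 0, i.e. −α(T_deep − T_surf′) + β(S_deep − S_surf) = 0.
T_surf′ = T_deep − (β/α)·ΔS = 6.8 − (8 × 10⁻⁴/1.7 × 10⁻⁴)·(+1.32) = 0.5882 °C.
Cooling required: 17.9 − (0.5882) = 17.3118 °C.

0.59 °C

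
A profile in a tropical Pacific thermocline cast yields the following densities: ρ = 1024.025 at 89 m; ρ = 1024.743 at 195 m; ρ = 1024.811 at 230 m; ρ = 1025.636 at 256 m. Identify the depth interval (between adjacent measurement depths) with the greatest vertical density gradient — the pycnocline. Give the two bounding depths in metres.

Compute the density gradient over each adjacent pair:
  89–195 m: Δρ/Δz = 0.718/106 = 6.8 × 10⁻³ kg m⁻⁴
  195–230 m: Δρ/Δz = 0.068/35 = 1.9 × 10⁻³ kg m⁻⁴
  230–256 m: Δρ/Δz = 0.825/26 = 0.032 kg m⁻⁴
The largest gradient is in the 230–256 m interval — the pycnocline.

230–256 m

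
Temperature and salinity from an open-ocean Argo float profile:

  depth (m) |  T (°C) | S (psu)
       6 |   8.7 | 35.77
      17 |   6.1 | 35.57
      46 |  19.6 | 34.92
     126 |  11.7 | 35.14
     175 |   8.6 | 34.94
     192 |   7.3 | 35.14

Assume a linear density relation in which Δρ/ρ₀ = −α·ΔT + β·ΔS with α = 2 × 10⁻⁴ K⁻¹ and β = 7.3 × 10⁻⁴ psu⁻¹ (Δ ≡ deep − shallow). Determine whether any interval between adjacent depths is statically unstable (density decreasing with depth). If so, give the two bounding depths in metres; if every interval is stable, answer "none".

17–46 m

Evaluate Δρ/ρ₀ = −αΔT + βΔS across each adjacent pair:
  6–17 m: −αΔT+βΔS = −(2 × 10⁻⁴)(-2.6)+(7.3 × 10⁻⁴)(-0.20) = 3.7 × 10⁻⁴ → stable
  17–46 m: −αΔT+βΔS = −(2 × 10⁻⁴)(+13.5)+(7.3 × 10⁻⁴)(-0.65) = -3.2 × 10⁻³ → UNSTABLE
  46–126 m: −αΔT+βΔS = −(2 × 10⁻⁴)(-7.9)+(7.3 × 10⁻⁴)(+0.22) = 1.7 × 10⁻³ → stable
  126–175 m: −αΔT+βΔS = −(2 × 10⁻⁴)(-3.1)+(7.3 × 10⁻⁴)(-0.20) = 4.7 × 10⁻⁴ → stable
  175–192 m: −αΔT+βΔS = −(2 × 10⁻⁴)(-1.3)+(7.3 × 10⁻⁴)(+0.20) = 4.1 × 10⁻⁴ → stable
The 17–46 m interval has Δρ < 0: lighter water underlies denser water.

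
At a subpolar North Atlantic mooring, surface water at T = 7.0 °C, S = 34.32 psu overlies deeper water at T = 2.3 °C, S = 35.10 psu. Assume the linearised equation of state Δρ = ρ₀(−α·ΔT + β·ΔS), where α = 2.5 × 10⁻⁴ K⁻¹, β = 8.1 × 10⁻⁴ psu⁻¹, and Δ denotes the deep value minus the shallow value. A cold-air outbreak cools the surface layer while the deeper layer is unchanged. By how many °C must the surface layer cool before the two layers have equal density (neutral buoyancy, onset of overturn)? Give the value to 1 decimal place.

7.2 °C

Neutral buoyancy requires Δρ = 0, i.e. −α(T_deep − T_surf′) + β(S_deep − S_surf) = 0.
T_surf′ = T_deep − (β/α)·ΔS = 2.3 − (8.1 × 10⁻⁴/2.5 × 10⁻⁴)·(+0.78) = -0.227 °C.
Cooling required: 7.0 − (-0.227) = 7.227 °C.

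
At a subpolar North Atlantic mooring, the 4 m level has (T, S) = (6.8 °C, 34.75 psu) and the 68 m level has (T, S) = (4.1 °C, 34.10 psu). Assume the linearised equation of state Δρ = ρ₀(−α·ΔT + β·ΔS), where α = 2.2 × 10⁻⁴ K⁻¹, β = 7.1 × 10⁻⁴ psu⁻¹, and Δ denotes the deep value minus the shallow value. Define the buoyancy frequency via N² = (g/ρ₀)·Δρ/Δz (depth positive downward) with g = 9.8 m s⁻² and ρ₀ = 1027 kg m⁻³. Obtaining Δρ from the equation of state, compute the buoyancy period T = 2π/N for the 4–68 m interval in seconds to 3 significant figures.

ΔT = -2.7 K, ΔS = -0.65 psu (deep − shallow).
Δρ/ρ₀ = −αΔT + βΔS = 5.94 × 10⁻⁴ − 4.615 × 10⁻⁴ = 1.325 × 10⁻⁴, so Δρ ≈ 0.1361 kg m⁻³.
N² = (g/ρ₀)·Δρ/Δz = g·(Δρ/ρ₀)/Δz = 9.8 × 1.325 × 10⁻⁴ / 64 = 2.0289 × 10⁻⁵ s⁻².
N = √(2.0289 × 10⁻⁵) = 4.5043 × 10⁻³ rad s⁻¹ → T = 2π/N = 1.3949 × 10³ s ≈ 1.39 × 10³ s.

1.39 × 10³ s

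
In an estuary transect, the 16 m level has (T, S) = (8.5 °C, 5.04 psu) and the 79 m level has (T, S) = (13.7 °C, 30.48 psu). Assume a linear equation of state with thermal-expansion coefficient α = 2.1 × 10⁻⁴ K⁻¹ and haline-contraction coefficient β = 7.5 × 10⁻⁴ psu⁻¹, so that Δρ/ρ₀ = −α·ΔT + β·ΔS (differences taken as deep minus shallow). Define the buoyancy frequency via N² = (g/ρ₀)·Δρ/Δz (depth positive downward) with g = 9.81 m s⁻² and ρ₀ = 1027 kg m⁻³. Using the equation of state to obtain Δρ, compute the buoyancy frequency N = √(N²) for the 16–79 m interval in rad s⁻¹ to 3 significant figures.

0.0529 rad s⁻¹

ΔT = +5.2 K, ΔS = +25.44 psu (deep − shallow).
Δρ/ρ₀ = −αΔT + βΔS = -1.092 × 10⁻³ + 0.01908 = 0.017988, so Δρ ≈ 18.47 kg m⁻³.
N² = (g/ρ₀)·Δρ/Δz = g·(Δρ/ρ₀)/Δz = 9.81 × 0.017988 / 63 = 2.8010 × 10⁻³ s⁻².
N = √(2.8010 × 10⁻³) = 0.052924 rad s⁻¹ ≈ 0.0529 rad s⁻¹.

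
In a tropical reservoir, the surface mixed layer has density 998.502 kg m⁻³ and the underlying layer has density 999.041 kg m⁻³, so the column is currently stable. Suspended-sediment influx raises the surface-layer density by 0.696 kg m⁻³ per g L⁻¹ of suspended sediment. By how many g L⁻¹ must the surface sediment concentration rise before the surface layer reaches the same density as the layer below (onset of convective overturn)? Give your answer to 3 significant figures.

0.774 g L⁻¹

Density deficit of the surface layer: 999.041 − 998.502 = 0.539 kg m⁻³.
Required change = 0.539 / 0.696 = 0.774 g L⁻¹.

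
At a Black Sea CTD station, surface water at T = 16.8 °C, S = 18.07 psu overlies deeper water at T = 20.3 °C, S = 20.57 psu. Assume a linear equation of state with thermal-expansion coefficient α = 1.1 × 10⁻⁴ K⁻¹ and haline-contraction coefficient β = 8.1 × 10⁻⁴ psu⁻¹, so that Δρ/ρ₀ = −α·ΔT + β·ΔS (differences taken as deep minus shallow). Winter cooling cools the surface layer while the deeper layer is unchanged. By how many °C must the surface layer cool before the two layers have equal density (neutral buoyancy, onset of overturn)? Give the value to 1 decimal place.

Neutral buoyancy requires Δρ = 0, i.e. −α(T_deep − T_surf′) + β(S_deep − S_surf) = 0.
T_surf′ = T_deep − (β/α)·ΔS = 20.3 − (8.1 × 10⁻⁴/1.1 × 10⁻⁴)·(+2.50) = 1.891 °C.
Cooling required: 16.8 − (1.891) = 14.909 °C.

14.9 °C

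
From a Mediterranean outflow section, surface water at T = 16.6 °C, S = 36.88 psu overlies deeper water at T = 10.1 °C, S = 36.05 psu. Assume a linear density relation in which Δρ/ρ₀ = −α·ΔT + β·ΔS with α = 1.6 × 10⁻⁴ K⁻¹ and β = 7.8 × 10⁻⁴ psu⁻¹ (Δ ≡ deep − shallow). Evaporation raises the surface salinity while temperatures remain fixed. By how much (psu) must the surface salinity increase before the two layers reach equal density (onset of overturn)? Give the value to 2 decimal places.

0.50 psu

Neutral buoyancy requires −α(T_deep − T_surf) + β(S_deep − S_surf′) = 0.
S_surf′ = S_deep − (α/β)·ΔT = 36.05 − (1.6 × 10⁻⁴/7.8 × 10⁻⁴)·(-6.5) = 37.3833 psu.
Increase required: 37.3833 − 36.88 = 0.5033 psu.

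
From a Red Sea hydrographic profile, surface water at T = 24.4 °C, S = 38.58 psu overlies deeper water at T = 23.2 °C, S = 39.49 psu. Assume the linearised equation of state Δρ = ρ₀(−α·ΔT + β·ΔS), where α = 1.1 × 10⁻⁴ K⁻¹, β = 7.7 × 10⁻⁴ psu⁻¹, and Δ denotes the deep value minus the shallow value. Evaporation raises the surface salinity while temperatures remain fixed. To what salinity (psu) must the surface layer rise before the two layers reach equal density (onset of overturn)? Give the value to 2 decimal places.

Neutral buoyancy requires −α(T_deep − T_surf) + β(S_deep − S_surf′) = 0.
S_surf′ = S_deep − (α/β)·ΔT = 39.49 − (1.1 × 10⁻⁴/7.7 × 10⁻⁴)·(-1.2) = 39.6614 psu.
Increase required: 39.6614 − 38.58 = 1.0814 psu.

39.66 psu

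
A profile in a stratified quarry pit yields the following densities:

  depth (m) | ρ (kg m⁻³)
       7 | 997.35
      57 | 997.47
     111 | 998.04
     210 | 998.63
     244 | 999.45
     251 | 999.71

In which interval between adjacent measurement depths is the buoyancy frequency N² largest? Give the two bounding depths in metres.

Compute the density gradient over each adjacent pair:
  7–57 m: Δρ/Δz = 0.12/50 = 2.4 × 10⁻³ kg m⁻⁴
  57–111 m: Δρ/Δz = 0.57/54 = 0.011 kg m⁻⁴
  111–210 m: Δρ/Δz = 0.59/99 = 6.0 × 10⁻³ kg m⁻⁴
  210–244 m: Δρ/Δz = 0.82/34 = 0.024 kg m⁻⁴
  244–251 m: Δρ/Δz = 0.26/7 = 0.037 kg m⁻⁴
The largest gradient is in the 244–251 m interval — the pycnocline.

244–251 m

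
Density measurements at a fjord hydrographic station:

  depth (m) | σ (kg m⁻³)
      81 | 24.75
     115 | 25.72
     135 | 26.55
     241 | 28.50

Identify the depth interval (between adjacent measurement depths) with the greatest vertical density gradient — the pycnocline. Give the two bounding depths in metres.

115–135 m

Compute the density gradient over each adjacent pair:
  81–115 m: Δρ/Δz = 0.97/34 = 0.029 kg m⁻⁴
  115–135 m: Δρ/Δz = 0.83/20 = 0.041 kg m⁻⁴
  135–241 m: Δρ/Δz = 1.95/106 = 0.018 kg m⁻⁴
The largest gradient is in the 115–135 m interval — the pycnocline.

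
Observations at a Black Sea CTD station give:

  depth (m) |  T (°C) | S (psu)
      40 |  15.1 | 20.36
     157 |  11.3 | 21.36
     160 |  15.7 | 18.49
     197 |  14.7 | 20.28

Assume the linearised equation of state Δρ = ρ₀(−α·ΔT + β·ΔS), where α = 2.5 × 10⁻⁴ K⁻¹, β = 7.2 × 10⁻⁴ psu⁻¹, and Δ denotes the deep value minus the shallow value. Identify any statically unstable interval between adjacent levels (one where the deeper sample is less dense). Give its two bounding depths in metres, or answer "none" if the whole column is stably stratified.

157–160 m

Evaluate Δρ/ρ₀ = −αΔT + βΔS across each adjacent pair:
  40–157 m: −αΔT+βΔS = −(2.5 × 10⁻⁴)(-3.8)+(7.2 × 10⁻⁴)(+1.00) = 1.7 × 10⁻³ → stable
  157–160 m: −αΔT+βΔS = −(2.5 × 10⁻⁴)(+4.4)+(7.2 × 10⁻⁴)(-2.87) = -3.2 × 10⁻³ → UNSTABLE
  160–197 m: −αΔT+βΔS = −(2.5 × 10⁻⁴)(-1.0)+(7.2 × 10⁻⁴)(+1.79) = 1.5 × 10⁻³ → stable
The 157–160 m interval has Δρ < 0: lighter water underlies denser water.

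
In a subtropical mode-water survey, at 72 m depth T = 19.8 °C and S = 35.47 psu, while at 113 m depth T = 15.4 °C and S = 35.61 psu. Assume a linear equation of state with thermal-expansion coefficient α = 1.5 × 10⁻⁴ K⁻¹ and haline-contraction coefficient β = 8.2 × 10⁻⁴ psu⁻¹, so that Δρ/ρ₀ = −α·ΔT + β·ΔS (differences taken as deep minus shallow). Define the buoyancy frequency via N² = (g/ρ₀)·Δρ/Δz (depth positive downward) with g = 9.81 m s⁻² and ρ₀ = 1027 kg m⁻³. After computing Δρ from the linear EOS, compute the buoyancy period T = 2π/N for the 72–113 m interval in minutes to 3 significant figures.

7.69 min

ΔT = -4.4 K, ΔS = +0.14 psu (deep − shallow).
Δρ/ρ₀ = −αΔT + βΔS = 6.60 × 10⁻⁴ + 1.148 × 10⁻⁴ = 7.748 × 10⁻⁴, so Δρ ≈ 0.7957 kg m⁻³.
N² = (g/ρ₀)·Δρ/Δz = g·(Δρ/ρ₀)/Δz = 9.81 × 7.748 × 10⁻⁴ / 41 = 1.8539 × 10⁻⁴ s⁻².
N = √(1.8539 × 10⁻⁴) = 0.013616 rad s⁻¹ → T = 2π/N = 461.46 s = 7.6910 min ≈ 7.69 min.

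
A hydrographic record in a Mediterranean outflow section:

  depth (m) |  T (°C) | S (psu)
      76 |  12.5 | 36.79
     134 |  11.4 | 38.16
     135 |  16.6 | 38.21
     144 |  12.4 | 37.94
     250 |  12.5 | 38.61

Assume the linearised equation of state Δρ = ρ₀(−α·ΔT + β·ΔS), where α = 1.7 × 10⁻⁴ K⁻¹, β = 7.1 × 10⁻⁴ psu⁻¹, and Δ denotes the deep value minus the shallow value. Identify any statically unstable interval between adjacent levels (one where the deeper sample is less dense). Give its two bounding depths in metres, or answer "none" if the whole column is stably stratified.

Evaluate Δρ/ρ₀ = −αΔT + βΔS across each adjacent pair:
  76–134 m: −αΔT+βΔS = −(1.7 × 10⁻⁴)(-1.1)+(7.1 × 10⁻⁴)(+1.37) = 1.2 × 10⁻³ → stable
  134–135 m: −αΔT+βΔS = −(1.7 × 10⁻⁴)(+5.2)+(7.1 × 10⁻⁴)(+0.05) = -8.5 × 10⁻⁴ → UNSTABLE
  135–144 m: −αΔT+βΔS = −(1.7 × 10⁻⁴)(-4.2)+(7.1 × 10⁻⁴)(-0.27) = 5.2 × 10⁻⁴ → stable
  144–250 m: −αΔT+βΔS = −(1.7 × 10⁻⁴)(+0.1)+(7.1 × 10⁻⁴)(+0.67) = 4.6 × 10⁻⁴ → stable
The 134–135 m interval has Δρ < 0: lighter water underlies denser water.

134–135 m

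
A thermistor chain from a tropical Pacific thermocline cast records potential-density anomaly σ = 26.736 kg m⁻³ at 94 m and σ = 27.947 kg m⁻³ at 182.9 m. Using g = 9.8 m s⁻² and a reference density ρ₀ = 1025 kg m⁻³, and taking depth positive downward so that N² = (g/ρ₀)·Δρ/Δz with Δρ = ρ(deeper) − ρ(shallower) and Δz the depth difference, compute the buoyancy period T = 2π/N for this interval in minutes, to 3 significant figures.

Δρ = 1027.947 − 1026.736 = 1.211 kg m⁻³ over Δz = 182.9 − 94 = 88.9 m.
N² = (9.8/1025) × (1.211/88.9) = 1.3024 × 10⁻⁴ s⁻².
N = √(1.3024 × 10⁻⁴) = 0.011412 rad s⁻¹, so T = 2π/N = 550.58 s = 9.1763 min ≈ 9.18 min.
Since Δρ > 0 the layer is stably stratified.

9.18 min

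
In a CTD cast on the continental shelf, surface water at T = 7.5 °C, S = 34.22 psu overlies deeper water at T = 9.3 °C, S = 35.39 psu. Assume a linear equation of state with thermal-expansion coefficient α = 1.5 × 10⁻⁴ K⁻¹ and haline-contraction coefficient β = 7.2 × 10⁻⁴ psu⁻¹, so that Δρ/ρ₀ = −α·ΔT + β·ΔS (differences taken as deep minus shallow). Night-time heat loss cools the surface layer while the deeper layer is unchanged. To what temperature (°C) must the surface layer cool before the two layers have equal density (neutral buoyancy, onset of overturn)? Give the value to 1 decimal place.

Neutral buoyancy requires Δρ = 0, i.e. −α(T_deep − T_surf′) + β(S_deep − S_surf) = 0.
T_surf′ = T_deep − (β/α)·ΔS = 9.3 − (7.2 × 10⁻⁴/1.5 × 10⁻⁴)·(+1.17) = 3.684 °C.
Cooling required: 7.5 − (3.684) = 3.816 °C.

3.7 °C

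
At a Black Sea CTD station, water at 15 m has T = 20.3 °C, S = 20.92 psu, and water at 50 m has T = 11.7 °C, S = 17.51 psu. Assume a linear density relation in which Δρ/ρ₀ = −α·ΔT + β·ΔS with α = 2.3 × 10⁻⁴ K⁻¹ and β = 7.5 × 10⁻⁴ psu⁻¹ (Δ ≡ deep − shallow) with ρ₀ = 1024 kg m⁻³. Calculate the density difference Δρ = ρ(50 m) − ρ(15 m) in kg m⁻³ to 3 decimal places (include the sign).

-0.593 kg m⁻³

ΔT = -8.6 K, ΔS = -3.41 psu (deep − shallow).
Δρ/ρ₀ = −(2.3 × 10⁻⁴)(-8.6) + (7.5 × 10⁻⁴)(-3.41) = -5.795 × 10⁻⁴.
Δρ = 1024 × (-5.795 × 10⁻⁴) = -0.593 kg m⁻³.
Negative Δρ: lighter below, statically unstable.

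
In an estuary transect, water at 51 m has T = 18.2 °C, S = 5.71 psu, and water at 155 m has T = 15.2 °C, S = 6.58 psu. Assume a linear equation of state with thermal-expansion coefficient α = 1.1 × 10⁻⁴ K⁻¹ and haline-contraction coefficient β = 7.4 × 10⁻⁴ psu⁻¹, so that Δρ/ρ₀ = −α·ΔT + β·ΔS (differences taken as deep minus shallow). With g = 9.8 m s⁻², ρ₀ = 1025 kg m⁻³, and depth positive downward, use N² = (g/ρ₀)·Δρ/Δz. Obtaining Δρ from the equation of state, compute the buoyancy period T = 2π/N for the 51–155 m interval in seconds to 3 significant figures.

656 s

ΔT = -3.0 K, ΔS = +0.87 psu (deep − shallow).
Δρ/ρ₀ = −αΔT + βΔS = 3.30 × 10⁻⁴ + 6.438 × 10⁻⁴ = 9.738 × 10⁻⁴, so Δρ ≈ 0.9981 kg m⁻³.
N² = (g/ρ₀)·Δρ/Δz = g·(Δρ/ρ₀)/Δz = 9.8 × 9.738 × 10⁻⁴ / 104 = 9.1762 × 10⁻⁵ s⁻².
N = √(9.1762 × 10⁻⁵) = 9.5792 × 10⁻³ rad s⁻¹ → T = 2π/N = 655.92 s ≈ 656 s.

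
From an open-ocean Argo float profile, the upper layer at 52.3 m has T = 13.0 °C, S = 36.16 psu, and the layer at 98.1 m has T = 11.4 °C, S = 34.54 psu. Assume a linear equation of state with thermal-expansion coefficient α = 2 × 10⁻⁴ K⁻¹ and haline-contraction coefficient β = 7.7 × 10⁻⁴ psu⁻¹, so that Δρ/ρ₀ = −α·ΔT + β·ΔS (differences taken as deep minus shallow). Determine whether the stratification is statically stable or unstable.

unstable

ΔT = 11.4 − 13.0 = -1.6 K and ΔS = 34.54 − 36.16 = -1.62 psu (deep − shallow).
−αΔT = 3.20 × 10⁻⁴; βΔS = -1.2474 × 10⁻³; sum Δρ/ρ₀ = -9.274 × 10⁻⁴.
Δρ/ρ₀ < 0, so Δρ < 0: deeper water is lighter → statically unstable; the column would overturn.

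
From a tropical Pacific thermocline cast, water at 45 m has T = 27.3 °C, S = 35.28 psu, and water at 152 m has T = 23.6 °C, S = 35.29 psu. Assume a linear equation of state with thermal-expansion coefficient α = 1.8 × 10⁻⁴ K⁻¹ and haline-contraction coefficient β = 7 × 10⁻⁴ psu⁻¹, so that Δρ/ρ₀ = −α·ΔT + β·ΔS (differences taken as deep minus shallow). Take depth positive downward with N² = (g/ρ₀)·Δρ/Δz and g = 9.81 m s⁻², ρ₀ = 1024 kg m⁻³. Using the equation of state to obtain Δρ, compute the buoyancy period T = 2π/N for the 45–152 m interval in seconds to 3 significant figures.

800 s

ΔT = -3.7 K, ΔS = +0.01 psu (deep − shallow).
Δρ/ρ₀ = −αΔT + βΔS = 6.66 × 10⁻⁴ + 7.00 × 10⁻⁶ = 6.73 × 10⁻⁴, so Δρ ≈ 0.6892 kg m⁻³.
N² = (g/ρ₀)·Δρ/Δz = g·(Δρ/ρ₀)/Δz = 9.81 × 6.73 × 10⁻⁴ / 107 = 6.1702 × 10⁻⁵ s⁻².
N = √(6.1702 × 10⁻⁵) = 7.8551 × 10⁻³ rad s⁻¹ → T = 2π/N = 799.89 s ≈ 800 s.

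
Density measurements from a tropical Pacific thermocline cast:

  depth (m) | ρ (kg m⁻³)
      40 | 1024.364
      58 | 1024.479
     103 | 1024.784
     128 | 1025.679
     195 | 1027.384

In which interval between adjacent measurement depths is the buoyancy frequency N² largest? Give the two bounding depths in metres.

Compute the density gradient over each adjacent pair:
  40–58 m: Δρ/Δz = 0.115/18 = 6.4 × 10⁻³ kg m⁻⁴
  58–103 m: Δρ/Δz = 0.305/45 = 6.8 × 10⁻³ kg m⁻⁴
  103–128 m: Δρ/Δz = 0.895/25 = 0.036 kg m⁻⁴
  128–195 m: Δρ/Δz = 1.705/67 = 0.025 kg m⁻⁴
The largest gradient is in the 103–128 m interval — the pycnocline.

103–128 m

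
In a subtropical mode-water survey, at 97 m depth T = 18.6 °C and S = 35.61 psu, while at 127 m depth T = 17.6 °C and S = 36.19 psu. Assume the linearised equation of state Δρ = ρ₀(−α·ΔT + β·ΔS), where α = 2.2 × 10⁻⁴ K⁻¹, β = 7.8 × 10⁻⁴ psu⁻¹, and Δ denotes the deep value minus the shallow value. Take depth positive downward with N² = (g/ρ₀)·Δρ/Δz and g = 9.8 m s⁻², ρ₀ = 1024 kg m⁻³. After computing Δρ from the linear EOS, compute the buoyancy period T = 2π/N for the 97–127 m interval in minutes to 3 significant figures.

7.07 min

ΔT = -1.0 K, ΔS = +0.58 psu (deep − shallow).
Δρ/ρ₀ = −αΔT + βΔS = 2.20 × 10⁻⁴ + 4.524 × 10⁻⁴ = 6.724 × 10⁻⁴, so Δρ ≈ 0.6885 kg m⁻³.
N² = (g/ρ₀)·Δρ/Δz = g·(Δρ/ρ₀)/Δz = 9.8 × 6.724 × 10⁻⁴ / 30 = 2.1965 × 10⁻⁴ s⁻².
N = √(2.1965 × 10⁻⁴) = 0.014821 rad s⁻¹ → T = 2π/N = 423.94 s = 7.0657 min ≈ 7.07 min.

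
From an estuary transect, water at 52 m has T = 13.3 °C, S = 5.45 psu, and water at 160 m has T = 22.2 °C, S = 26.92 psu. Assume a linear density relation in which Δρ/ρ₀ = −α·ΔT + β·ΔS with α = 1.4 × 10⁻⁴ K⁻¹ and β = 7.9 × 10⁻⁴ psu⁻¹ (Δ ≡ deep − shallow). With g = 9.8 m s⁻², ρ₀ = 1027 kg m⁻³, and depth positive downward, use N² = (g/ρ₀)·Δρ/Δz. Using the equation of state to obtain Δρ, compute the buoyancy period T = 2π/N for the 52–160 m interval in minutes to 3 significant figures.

2.77 min

ΔT = +8.9 K, ΔS = +21.47 psu (deep − shallow).
Δρ/ρ₀ = −αΔT + βΔS = -1.246 × 10⁻³ + 0.0169613 = 0.0157153, so Δρ ≈ 16.14 kg m⁻³.
N² = (g/ρ₀)·Δρ/Δz = g·(Δρ/ρ₀)/Δz = 9.8 × 0.0157153 / 108 = 1.4260 × 10⁻³ s⁻².
N = √(1.4260 × 10⁻³) = 0.037762 rad s⁻¹ → T = 2π/N = 166.39 s = 2.7732 min ≈ 2.77 min.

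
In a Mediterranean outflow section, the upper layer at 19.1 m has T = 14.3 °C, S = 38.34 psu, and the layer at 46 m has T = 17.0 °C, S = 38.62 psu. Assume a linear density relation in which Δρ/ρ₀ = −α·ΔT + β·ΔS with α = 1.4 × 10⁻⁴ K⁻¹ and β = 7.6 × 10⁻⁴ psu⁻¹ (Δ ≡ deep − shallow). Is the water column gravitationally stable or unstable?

ΔT = 17.0 − 14.3 = +2.7 K and ΔS = 38.62 − 38.34 = +0.28 psu (deep − shallow).
−αΔT = -3.78 × 10⁻⁴; βΔS = 2.128 × 10⁻⁴; sum Δρ/ρ₀ = -1.652 × 10⁻⁴.
Δρ/ρ₀ < 0, so Δρ < 0: deeper water is lighter → statically unstable; the column would overturn.

unstable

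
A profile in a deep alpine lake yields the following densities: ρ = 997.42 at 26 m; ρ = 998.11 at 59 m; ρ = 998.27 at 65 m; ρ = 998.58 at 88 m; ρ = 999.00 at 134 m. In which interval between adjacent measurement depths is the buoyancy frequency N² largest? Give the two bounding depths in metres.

59–65 m

Compute the density gradient over each adjacent pair:
  26–59 m: Δρ/Δz = 0.69/33 = 0.021 kg m⁻⁴
  59–65 m: Δρ/Δz = 0.16/6 = 0.027 kg m⁻⁴
  65–88 m: Δρ/Δz = 0.31/23 = 0.013 kg m⁻⁴
  88–134 m: Δρ/Δz = 0.42/46 = 9.1 × 10⁻³ kg m⁻⁴
The largest gradient is in the 59–65 m interval — the pycnocline.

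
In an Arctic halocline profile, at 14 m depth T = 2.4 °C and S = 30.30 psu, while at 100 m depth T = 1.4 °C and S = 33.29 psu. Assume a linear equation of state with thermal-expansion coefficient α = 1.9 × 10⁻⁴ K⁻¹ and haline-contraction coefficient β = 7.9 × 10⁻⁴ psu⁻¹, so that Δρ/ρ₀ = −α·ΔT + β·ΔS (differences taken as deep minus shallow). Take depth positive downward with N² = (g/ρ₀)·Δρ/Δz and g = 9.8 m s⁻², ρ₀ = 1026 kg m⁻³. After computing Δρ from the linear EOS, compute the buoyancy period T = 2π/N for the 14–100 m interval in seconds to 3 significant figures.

368 s

ΔT = -1.0 K, ΔS = +2.99 psu (deep − shallow).
Δρ/ρ₀ = −αΔT + βΔS = 1.90 × 10⁻⁴ + 2.3621 × 10⁻³ = 2.5521 × 10⁻³, so Δρ ≈ 2.618 kg m⁻³.
N² = (g/ρ₀)·Δρ/Δz = g·(Δρ/ρ₀)/Δz = 9.8 × 2.5521 × 10⁻³ / 86 = 2.9082 × 10⁻⁴ s⁻².
N = √(2.9082 × 10⁻⁴) = 0.017053 rad s⁻¹ → T = 2π/N = 368.45 s ≈ 368 s.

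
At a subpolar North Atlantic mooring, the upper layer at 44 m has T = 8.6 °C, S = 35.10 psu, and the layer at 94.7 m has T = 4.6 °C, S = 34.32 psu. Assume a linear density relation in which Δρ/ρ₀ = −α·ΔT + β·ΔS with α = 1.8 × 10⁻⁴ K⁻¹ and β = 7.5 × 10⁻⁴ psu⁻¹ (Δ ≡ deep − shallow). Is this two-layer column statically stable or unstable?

ΔT = 4.6 − 8.6 = -4.0 K and ΔS = 34.32 − 35.10 = -0.78 psu (deep − shallow).
−αΔT = 7.20 × 10⁻⁴; βΔS = -5.85 × 10⁻⁴; sum Δρ/ρ₀ = 1.35 × 10⁻⁴.
Δρ/ρ₀ > 0, so Δρ > 0: deeper water is denser → statically stable.

stable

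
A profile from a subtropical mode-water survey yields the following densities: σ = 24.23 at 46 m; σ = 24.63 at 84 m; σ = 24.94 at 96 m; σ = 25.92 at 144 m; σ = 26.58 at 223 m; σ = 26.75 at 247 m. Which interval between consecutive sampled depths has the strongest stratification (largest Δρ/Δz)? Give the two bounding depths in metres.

84–96 m

Compute the density gradient over each adjacent pair:
  46–84 m: Δρ/Δz = 0.40/38 = 0.011 kg m⁻⁴
  84–96 m: Δρ/Δz = 0.31/12 = 0.026 kg m⁻⁴
  96–144 m: Δρ/Δz = 0.98/48 = 0.020 kg m⁻⁴
  144–223 m: Δρ/Δz = 0.66/79 = 8.4 × 10⁻³ kg m⁻⁴
  223–247 m: Δρ/Δz = 0.17/24 = 7.1 × 10⁻³ kg m⁻⁴
The largest gradient is in the 84–96 m interval — the pycnocline.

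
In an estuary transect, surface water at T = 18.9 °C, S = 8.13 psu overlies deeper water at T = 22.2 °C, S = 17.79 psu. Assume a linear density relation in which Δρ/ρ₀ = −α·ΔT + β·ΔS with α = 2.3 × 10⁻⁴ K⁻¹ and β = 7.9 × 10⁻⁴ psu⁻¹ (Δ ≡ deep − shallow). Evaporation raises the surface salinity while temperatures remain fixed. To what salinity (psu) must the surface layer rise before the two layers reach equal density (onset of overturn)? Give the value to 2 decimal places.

Neutral buoyancy requires −α(T_deep − T_surf) + β(S_deep − S_surf′) = 0.
S_surf′ = S_deep − (α/β)·ΔT = 17.79 − (2.3 × 10⁻⁴/7.9 × 10⁻⁴)·(+3.3) = 16.8292 psu.
Increase required: 16.8292 − 8.13 = 8.6992 psu.

16.83 psu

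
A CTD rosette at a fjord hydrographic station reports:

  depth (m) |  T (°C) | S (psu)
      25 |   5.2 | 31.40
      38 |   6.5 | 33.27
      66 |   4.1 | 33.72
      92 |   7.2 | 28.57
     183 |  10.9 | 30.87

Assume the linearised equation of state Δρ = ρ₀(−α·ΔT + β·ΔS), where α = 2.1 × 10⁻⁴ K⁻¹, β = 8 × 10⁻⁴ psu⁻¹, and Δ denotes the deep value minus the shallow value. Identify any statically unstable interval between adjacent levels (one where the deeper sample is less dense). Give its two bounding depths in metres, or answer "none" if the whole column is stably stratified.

Evaluate Δρ/ρ₀ = −αΔT + βΔS across each adjacent pair:
  25–38 m: −αΔT+βΔS = −(2.1 × 10⁻⁴)(+1.3)+(8 × 10⁻⁴)(+1.87) = 1.2 × 10⁻³ → stable
  38–66 m: −αΔT+βΔS = −(2.1 × 10⁻⁴)(-2.4)+(8 × 10⁻⁴)(+0.45) = 8.6 × 10⁻⁴ → stable
  66–92 m: −αΔT+βΔS = −(2.1 × 10⁻⁴)(+3.1)+(8 × 10⁻⁴)(-5.15) = -4.8 × 10⁻³ → UNSTABLE
  92–183 m: −αΔT+βΔS = −(2.1 × 10⁻⁴)(+3.7)+(8 × 10⁻⁴)(+2.30) = 1.1 × 10⁻³ → stable
The 66–92 m interval has Δρ < 0: lighter water underlies denser water.

66–92 m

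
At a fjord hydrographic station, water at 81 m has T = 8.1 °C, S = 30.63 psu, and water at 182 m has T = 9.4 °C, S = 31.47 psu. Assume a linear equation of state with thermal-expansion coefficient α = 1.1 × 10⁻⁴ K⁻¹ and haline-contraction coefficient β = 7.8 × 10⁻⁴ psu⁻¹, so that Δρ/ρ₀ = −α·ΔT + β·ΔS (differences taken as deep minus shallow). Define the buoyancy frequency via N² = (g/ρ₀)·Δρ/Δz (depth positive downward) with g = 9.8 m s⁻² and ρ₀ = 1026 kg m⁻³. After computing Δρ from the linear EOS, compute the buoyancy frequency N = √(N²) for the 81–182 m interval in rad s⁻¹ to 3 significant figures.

ΔT = +1.3 K, ΔS = +0.84 psu (deep − shallow).
Δρ/ρ₀ = −αΔT + βΔS = -1.43 × 10⁻⁴ + 6.552 × 10⁻⁴ = 5.122 × 10⁻⁴, so Δρ ≈ 0.5255 kg m⁻³.
N² = (g/ρ₀)·Δρ/Δz = g·(Δρ/ρ₀)/Δz = 9.8 × 5.122 × 10⁻⁴ / 101 = 4.9699 × 10⁻⁵ s⁻².
N = √(4.9699 × 10⁻⁵) = 7.0498 × 10⁻³ rad s⁻¹ ≈ 7.05 × 10⁻³ rad s⁻¹.

7.05 × 10⁻³ rad s⁻¹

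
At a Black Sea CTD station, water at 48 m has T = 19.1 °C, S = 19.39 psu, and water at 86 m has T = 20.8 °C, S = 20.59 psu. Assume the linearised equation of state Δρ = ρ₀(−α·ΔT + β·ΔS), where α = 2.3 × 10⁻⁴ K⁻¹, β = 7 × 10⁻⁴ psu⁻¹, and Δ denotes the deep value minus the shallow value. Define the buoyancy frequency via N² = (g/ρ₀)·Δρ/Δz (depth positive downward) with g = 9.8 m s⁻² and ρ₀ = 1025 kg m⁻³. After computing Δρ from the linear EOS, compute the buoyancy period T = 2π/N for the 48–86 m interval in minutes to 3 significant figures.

ΔT = +1.7 K, ΔS = +1.20 psu (deep − shallow).
Δρ/ρ₀ = −αΔT + βΔS = -3.91 × 10⁻⁴ + 8.40 × 10⁻⁴ = 4.49 × 10⁻⁴, so Δρ ≈ 0.4602 kg m⁻³.
N² = (g/ρ₀)·Δρ/Δz = g·(Δρ/ρ₀)/Δz = 9.8 × 4.49 × 10⁻⁴ / 38 = 1.1579 × 10⁻⁴ s⁻².
N = √(1.1579 × 10⁻⁴) = 0.010761 rad s⁻¹ → T = 2π/N = 583.88 s = 9.7313 min ≈ 9.73 min.

9.73 min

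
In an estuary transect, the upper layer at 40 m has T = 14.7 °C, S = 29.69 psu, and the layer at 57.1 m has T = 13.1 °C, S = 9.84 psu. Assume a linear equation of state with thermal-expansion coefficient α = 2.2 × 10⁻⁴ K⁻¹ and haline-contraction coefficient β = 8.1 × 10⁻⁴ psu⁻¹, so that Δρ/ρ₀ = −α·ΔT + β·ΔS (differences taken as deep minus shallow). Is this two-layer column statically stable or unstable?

ΔT = 13.1 − 14.7 = -1.6 K and ΔS = 9.84 − 29.69 = -19.85 psu (deep − shallow).
−αΔT = 3.52 × 10⁻⁴; βΔS = -0.0160785; sum Δρ/ρ₀ = -0.0157265.
Δρ/ρ₀ < 0, so Δρ < 0: deeper water is lighter → statically unstable; the column would overturn.

unstable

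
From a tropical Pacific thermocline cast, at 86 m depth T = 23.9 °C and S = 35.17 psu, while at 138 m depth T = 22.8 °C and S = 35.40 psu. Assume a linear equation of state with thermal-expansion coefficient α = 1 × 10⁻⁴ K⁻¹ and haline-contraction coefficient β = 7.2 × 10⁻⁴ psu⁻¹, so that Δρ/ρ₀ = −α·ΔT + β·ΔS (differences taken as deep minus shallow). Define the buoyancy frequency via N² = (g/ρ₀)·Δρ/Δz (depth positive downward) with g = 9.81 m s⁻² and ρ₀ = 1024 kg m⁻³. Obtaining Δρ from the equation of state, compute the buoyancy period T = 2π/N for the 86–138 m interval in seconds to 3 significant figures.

ΔT = -1.1 K, ΔS = +0.23 psu (deep − shallow).
Δρ/ρ₀ = −αΔT + βΔS = 1.10 × 10⁻⁴ + 1.656 × 10⁻⁴ = 2.756 × 10⁻⁴, so Δρ ≈ 0.2822 kg m⁻³.
N² = (g/ρ₀)·Δρ/Δz = g·(Δρ/ρ₀)/Δz = 9.81 × 2.756 × 10⁻⁴ / 52 = 5.1993 × 10⁻⁵ s⁻².
N = √(5.1993 × 10⁻⁵) = 7.2106 × 10⁻³ rad s⁻¹ → T = 2π/N = 871.38 s ≈ 871 s.

871 s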